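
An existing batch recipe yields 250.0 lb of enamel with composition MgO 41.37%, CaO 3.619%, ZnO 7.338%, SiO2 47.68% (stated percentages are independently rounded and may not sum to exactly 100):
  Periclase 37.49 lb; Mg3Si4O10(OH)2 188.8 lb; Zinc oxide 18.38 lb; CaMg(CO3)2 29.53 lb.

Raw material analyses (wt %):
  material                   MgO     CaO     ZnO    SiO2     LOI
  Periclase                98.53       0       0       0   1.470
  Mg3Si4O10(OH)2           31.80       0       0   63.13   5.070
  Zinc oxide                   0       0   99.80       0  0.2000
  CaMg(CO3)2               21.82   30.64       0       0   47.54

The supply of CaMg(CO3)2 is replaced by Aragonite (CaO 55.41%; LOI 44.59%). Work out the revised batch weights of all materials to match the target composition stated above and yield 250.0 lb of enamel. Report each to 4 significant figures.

All internal work maintains full float precision throughout — the intermediate values are printed (rounded to four significant digits) alongside each step — exactly one rounding is applied to every reported value; the derived quantities, which include the four compositions, the totals, glass mass, LOI, the yield, are recomputed in full precision, exactly as printed in either problem or answer, using the weight values on 250.0 lb of glass.
Per-oxide target masses for 250.0 lb enamel:
  MgO: 41.37% × 250.0 = 103.4 lb
  CaO: 3.619% × 250.0 = 9.048 lb
  ZnO: 7.338% × 250.0 = 18.34 lb
  SiO2: 47.68% × 250.0 = 119.2 lb
Mass-balance tally per oxide given the weights on record, on the stated basis (sums match the target masses modulo rounding of the values):
  MgO: 44.03·0.9853 + 188.8·0.3180 = 103.4 lb (target 103.4 lb)
  CaO: 16.33·0.5541 = 9.048 lb (target 9.048 lb)
  ZnO: 18.38·0.9980 = 18.34 lb (target 18.34 lb)
  SiO2: 188.8·0.6313 = 119.2 lb (target 119.2 lb)
The glass-mass cross-check: total batch − LOI = 250.0 lb (targets for the oxides total 250.0 lb; with the basis standing at 250.0 lb — any gap is answer rounding).
Batch total: Σ batch = 267.5 lb; the LOI term Σ batch·LOI equals 17.54 lb; yield: glass divided by total = 93.44%.

Revised batch per 250.0 lb enamel:
  Periclase: 44.03 lb
  Mg3Si4O10(OH)2: 188.8 lb
  Zinc oxide: 18.38 lb
  Aragonite: 16.33 lb
Total batch = 267.5 lb; LOI loss = 17.54 lb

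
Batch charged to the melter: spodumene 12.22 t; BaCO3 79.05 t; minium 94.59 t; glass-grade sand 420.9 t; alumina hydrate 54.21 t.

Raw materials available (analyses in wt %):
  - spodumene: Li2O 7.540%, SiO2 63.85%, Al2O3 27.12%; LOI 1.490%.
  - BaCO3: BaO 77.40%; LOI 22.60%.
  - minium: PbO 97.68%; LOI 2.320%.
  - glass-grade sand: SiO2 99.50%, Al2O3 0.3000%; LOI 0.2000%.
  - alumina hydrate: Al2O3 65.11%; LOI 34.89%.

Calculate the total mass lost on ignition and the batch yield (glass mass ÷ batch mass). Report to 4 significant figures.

LOI loss = 40.00 t; glass = 621.0 t; yield = 93.95%

All internal work runs at full precision through every step. The intermediate values are displayed rounded to 4 significant digits. Every reported number takes just one rounding; the derived quantities, including LOI, totals, five oxide percentages, glass mass, yield, are recomputed using the weight values per 621.0 t of glass in full float precision as written in the problem or the answer.
Material-by-material LOI:
  spodumene: 12.22 × 0.01490 = 0.1821 t
  BaCO3: 79.05 × 0.2260 = 17.87 t
  minium: 94.59 × 0.02320 = 2.194 t
  glass-grade sand: 420.9 × 0.002000 = 0.8418 t
  alumina hydrate: 54.21 × 0.3489 = 18.91 t
Total LOI = 40.00 t
Glass = batch − LOI = 661.0 − 40.00 = 621.0 t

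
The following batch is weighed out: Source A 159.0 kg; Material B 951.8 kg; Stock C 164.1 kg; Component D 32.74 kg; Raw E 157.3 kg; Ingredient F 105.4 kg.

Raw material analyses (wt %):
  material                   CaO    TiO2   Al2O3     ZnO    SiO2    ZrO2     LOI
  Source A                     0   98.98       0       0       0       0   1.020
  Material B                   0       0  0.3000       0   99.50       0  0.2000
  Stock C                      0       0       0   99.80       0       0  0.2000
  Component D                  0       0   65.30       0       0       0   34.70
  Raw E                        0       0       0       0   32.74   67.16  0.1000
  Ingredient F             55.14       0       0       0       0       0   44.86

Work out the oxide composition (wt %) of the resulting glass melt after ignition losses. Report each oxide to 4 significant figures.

Glass mass = 1508 kg (batch 1570 − LOI 62.65).
Composition: CaO 3.855%, TiO2 10.44%, Al2O3 1.607%, ZnO 10.86%, SiO2 66.23%, ZrO2 7.007%

Each numeric step runs at exact precision all the way through — mid-chain values are printed (rounded to four significant digits) in the printout; a single rounding produces each reported number. The derived quantities (the yield, totals, six oxide percentages, LOI, glass mass) are rebuilt at exact precision using the weight values per 1508 kg of glass, as quoted within the question or the answer.
What the batch supplies per oxide:
  CaO: 105.4·0.5514 = 58.12 kg
  TiO2: 159.0·0.9898 = 157.4 kg
  Al2O3: 951.8·0.003000 + 32.74·0.6530 = 24.23 kg
  ZnO: 164.1·0.9980 = 163.8 kg
  SiO2: 951.8·0.9950 + 157.3·0.3274 = 998.5 kg
  ZrO2: 157.3·0.6716 = 105.6 kg
LOI: 159.0·0.01020 + 951.8·0.002000 + 164.1·0.002000 + 32.74·0.3470 + 157.3·0.001000 + 105.4·0.4486 = 62.65 kg
The glass mass, total less LOI, = 1570 − 62.65 = 1508 kg (the oxide masses sum to this)
wt %: oxide over glass, times 100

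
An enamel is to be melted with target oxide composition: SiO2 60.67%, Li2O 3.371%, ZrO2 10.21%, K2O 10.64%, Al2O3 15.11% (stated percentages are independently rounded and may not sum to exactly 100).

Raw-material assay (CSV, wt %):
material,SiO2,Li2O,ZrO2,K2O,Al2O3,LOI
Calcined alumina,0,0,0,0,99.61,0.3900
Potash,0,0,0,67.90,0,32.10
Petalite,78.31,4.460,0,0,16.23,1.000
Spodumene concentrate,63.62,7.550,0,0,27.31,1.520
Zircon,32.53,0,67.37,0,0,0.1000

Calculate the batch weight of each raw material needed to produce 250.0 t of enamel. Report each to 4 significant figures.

The whole derivation holds full float precision at all times; mid-chain values are displayed (rounded to four significant figures) across the worked steps; a single rounding completes each reported figure. The derived quantities are re-derived starting from the weights per 250.0 t of glass in full precision (net glass mass, five oxide percentages, LOI, yield, the totals) as written in the problem or the answer.
Oxide mass targets, per 250.0 t enamel:
  SiO2: 60.67% × 250.0 = 151.7 t
  Li2O: 3.371% × 250.0 = 8.428 t
  ZrO2: 10.21% × 250.0 = 25.52 t
  K2O: 10.64% × 250.0 = 26.60 t
  Al2O3: 15.11% × 250.0 = 37.78 t
Balance tally, oxide-wise, given the weights on record, on the stated basis (each sum matches its target mass within answer rounding):
  SiO2: 167.8·0.7831 + 12.51·0.6362 + 37.89·0.3253 = 151.7 t (target 151.7 t)
  Li2O: 167.8·0.04460 + 12.51·0.07550 = 8.428 t (target 8.428 t)
  ZrO2: 37.89·0.6737 = 25.53 t (target 25.52 t)
  K2O: 39.18·0.6790 = 26.60 t (target 26.60 t)
  Al2O3: 7.156·0.9961 + 167.8·0.1623 + 12.51·0.2731 = 37.78 t (target 37.78 t)
Glass mass check: Σ batch − LOI loss = 250.0 t (the targets, summed, come to 250.0 t; against the stated basis, 250.0 t — a pure rounding effect).
Adding the batch up: Σ batch = 264.5 t; the LOI term Σ batch·LOI equals 14.51 t; as yield: glass ÷ batch → 94.51%.

Batch per 250.0 t enamel:
  Calcined alumina: 7.156 t
  Potash: 39.18 t
  Petalite: 167.8 t
  Spodumene concentrate: 12.51 t
  Zircon: 37.89 t
Total batch = 264.5 t; LOI loss = 14.51 t; yield = 94.51%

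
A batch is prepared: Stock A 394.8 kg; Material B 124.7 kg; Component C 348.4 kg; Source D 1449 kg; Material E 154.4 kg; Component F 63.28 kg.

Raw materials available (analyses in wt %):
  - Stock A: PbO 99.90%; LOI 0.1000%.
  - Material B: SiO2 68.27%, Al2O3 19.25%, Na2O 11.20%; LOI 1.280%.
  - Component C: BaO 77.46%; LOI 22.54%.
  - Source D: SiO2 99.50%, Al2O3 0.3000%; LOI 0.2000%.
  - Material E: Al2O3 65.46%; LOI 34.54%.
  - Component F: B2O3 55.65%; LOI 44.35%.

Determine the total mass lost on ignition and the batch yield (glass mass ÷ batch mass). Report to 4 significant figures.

Working values are printed rounded off to 4 significant digits when written out. Every computation keeps full precision end to end. Each reported value undergoes a single rounding; all derived quantities (the totals, glass mass, six oxide percentages, ignition loss, the yield) are computed at exact precision starting from the weights for 2370 kg of glass, exactly as printed in the problem or answer text.
Material-by-material LOI:
  Stock A: 394.8 × 0.001000 = 0.3948 kg
  Material B: 124.7 × 0.01280 = 1.596 kg
  Component C: 348.4 × 0.2254 = 78.53 kg
  Source D: 1449 × 0.002000 = 2.898 kg
  Material E: 154.4 × 0.3454 = 53.33 kg
  Component F: 63.28 × 0.4435 = 28.06 kg
Total LOI = 164.8 kg
Glass = batch − LOI = 2535 − 164.8 = 2370 kg

LOI loss = 164.8 kg; glass = 2370 kg; yield = 93.50%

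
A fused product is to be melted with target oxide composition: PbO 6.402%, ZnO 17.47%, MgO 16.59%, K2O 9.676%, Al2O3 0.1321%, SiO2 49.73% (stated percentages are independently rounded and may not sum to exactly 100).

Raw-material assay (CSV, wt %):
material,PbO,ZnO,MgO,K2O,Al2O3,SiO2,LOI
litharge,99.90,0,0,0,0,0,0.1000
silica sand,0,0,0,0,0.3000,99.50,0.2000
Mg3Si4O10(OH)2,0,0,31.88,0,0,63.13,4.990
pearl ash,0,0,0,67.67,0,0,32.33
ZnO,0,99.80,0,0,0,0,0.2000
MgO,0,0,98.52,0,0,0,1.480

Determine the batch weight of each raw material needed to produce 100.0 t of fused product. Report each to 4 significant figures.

Batch per 100.0 t fused product:
  litharge: 6.408 t
  silica sand: 44.03 t
  Mg3Si4O10(OH)2: 9.372 t
  pearl ash: 14.30 t
  ZnO: 17.51 t
  MgO: 13.81 t
Total batch = 105.4 t; LOI loss = 5.425 t; yield = 94.85%

Mid-chain values are printed with 4-significant-figure rounding across the worked steps — the whole derivation keeps exact precision from first step to last. Each reported figure includes exactly one rounding. Derived quantities are rebuilt in full float precision (ignition loss, totals, the yield, six oxide percentages, glass mass) from the batch weights for 100.0 t of glass as quoted within the question or the answer.
Per-oxide target masses for 100.0 t fused product:
  PbO: 6.402% × 100.0 = 6.402 t
  ZnO: 17.47% × 100.0 = 17.47 t
  MgO: 16.59% × 100.0 = 16.59 t
  K2O: 9.676% × 100.0 = 9.676 t
  Al2O3: 0.1321% × 100.0 = 0.1321 t
  SiO2: 49.73% × 100.0 = 49.73 t
A balance pass over the oxides, on the weights just shown, on the stated basis (each sum matches its target mass exact up to rounding of places):
  PbO: 6.408·0.9990 = 6.402 t (target 6.402 t)
  ZnO: 17.51·0.9980 = 17.47 t (target 17.47 t)
  MgO: 9.372·0.3188 + 13.81·0.9852 = 16.59 t (target 16.59 t)
  K2O: 14.30·0.6767 = 9.677 t (target 9.676 t)
  Al2O3: 44.03·0.003000 = 0.1321 t (target 0.1321 t)
  SiO2: 44.03·0.9950 + 9.372·0.6313 = 49.73 t (target 49.73 t)
Glass mass check: batch Σ − ignition loss = 100.0 t (per-oxide target masses sum to 100.0 t; versus the stated basis of 100.0 t — gaps are rounding artifacts).
Total batch = Σ batch = 105.4 t; LOI removed, Σ of batch·LOI: 5.425 t; yield = glass ÷ total batch = 94.85%.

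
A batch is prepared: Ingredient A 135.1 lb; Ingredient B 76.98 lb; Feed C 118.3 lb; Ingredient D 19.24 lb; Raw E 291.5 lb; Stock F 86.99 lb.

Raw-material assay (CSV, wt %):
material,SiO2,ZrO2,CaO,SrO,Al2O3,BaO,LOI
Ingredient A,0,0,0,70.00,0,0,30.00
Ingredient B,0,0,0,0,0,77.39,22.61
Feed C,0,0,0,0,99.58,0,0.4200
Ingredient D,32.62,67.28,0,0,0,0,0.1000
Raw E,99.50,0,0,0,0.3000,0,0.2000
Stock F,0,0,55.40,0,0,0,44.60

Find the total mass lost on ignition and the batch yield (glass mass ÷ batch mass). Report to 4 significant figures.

LOI loss = 97.83 lb; glass = 630.3 lb; yield = 86.56%

Exact precision is held throughout. Working values appear with 4-significant-figure rounding across the worked steps; every reported result carries a single rounding — derived quantities are computed at full precision (net glass mass, LOI, six oxide percentages, yield, the totals) starting from the weights at 630.3 lb of glass, exactly as printed in problem or answer.
Each material's LOI contribution:
  Ingredient A: 135.1 × 0.3000 = 40.53 lb
  Ingredient B: 76.98 × 0.2261 = 17.41 lb
  Feed C: 118.3 × 0.004200 = 0.4969 lb
  Ingredient D: 19.24 × 0.001000 = 0.01924 lb
  Raw E: 291.5 × 0.002000 = 0.5830 lb
  Stock F: 86.99 × 0.4460 = 38.80 lb
Total LOI = 97.83 lb
Glass = batch − LOI = 728.1 − 97.83 = 630.3 lb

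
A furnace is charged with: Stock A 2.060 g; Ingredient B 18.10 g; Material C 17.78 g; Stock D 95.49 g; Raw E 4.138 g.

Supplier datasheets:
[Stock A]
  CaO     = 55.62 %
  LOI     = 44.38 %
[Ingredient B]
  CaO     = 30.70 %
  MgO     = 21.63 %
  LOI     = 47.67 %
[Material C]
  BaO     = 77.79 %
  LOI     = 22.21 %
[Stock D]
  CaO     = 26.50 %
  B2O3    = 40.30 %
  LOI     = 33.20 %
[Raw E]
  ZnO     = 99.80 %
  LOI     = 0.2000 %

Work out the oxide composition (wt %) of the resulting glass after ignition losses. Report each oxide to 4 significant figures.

Working values are displayed (rounded to four significant digits) within the worked lines — every computation maintains exact precision throughout. Exactly one rounding goes into each reported result — all derived quantities (glass mass, yield, five oxide percentages, ignition loss, totals) are re-derived from the batch weights at 92.37 g of glass in exact precision precisely as stated by problem or answer.
Oxide-by-oxide delivered mass:
  CaO: 2.060·0.5562 + 18.10·0.3070 + 95.49·0.2650 = 32.01 g
  MgO: 18.10·0.2163 = 3.915 g
  BaO: 17.78·0.7779 = 13.83 g
  B2O3: 95.49·0.4030 = 38.48 g
  ZnO: 4.138·0.9980 = 4.130 g
LOI: 2.060·0.4438 + 18.10·0.4767 + 17.78·0.2221 + 95.49·0.3320 + 4.138·0.002000 = 45.20 g
Glass mass = batch − LOI = 137.6 − 45.20 = 92.37 g (the oxide masses sum to this)
each wt % is 100 × oxide ÷ glass

Glass mass = 92.37 g (batch 137.6 − LOI 45.20).
Composition: CaO 34.65%, MgO 4.239%, BaO 14.97%, B2O3 41.66%, ZnO 4.471%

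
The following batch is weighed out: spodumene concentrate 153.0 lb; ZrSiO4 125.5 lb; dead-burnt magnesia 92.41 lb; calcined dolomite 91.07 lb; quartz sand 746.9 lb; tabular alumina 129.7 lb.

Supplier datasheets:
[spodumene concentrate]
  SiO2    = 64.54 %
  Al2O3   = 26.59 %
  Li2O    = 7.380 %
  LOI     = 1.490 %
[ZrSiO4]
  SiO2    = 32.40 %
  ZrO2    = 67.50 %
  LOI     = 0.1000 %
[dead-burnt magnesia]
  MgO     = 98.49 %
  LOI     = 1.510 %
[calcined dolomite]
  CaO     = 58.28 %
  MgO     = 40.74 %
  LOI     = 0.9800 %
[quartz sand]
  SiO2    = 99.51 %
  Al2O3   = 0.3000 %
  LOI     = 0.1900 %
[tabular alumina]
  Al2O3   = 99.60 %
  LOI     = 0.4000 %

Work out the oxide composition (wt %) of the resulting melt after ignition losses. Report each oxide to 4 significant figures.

Glass mass = 1332 lb (batch 1339 − LOI 6.631).
Composition: CaO 3.985%, SiO2 66.27%, Al2O3 12.92%, ZrO2 6.360%, MgO 9.619%, Li2O 0.8477%

Working values are rounded off to 4 significant digits as shown; every computation carries full precision throughout; exactly one rounding goes into every reported number — the derived quantities (the yield, the six compositions, totals, net glass mass, ignition loss) are carried from the batch weights at 1332 lb of glass in exact precision, exactly as shown in either problem or answer.
Oxide-by-oxide delivered mass:
  CaO: 91.07·0.5828 = 53.08 lb
  SiO2: 153.0·0.6454 + 125.5·0.3240 + 746.9·0.9951 = 882.6 lb
  Al2O3: 153.0·0.2659 + 746.9·0.003000 + 129.7·0.9960 = 172.1 lb
  ZrO2: 125.5·0.6750 = 84.71 lb
  MgO: 92.41·0.9849 + 91.07·0.4074 = 128.1 lb
  Li2O: 153.0·0.07380 = 11.29 lb
LOI: 153.0·0.01490 + 125.5·0.001000 + 92.41·0.01510 + 91.07·0.009800 + 746.9·0.001900 + 129.7·0.004000 = 6.631 lb
Resulting glass, batch − LOI: 1339 − 6.631 = 1332 lb (consistent with Σ oxide mass)
percent share: oxide ÷ glass, ×100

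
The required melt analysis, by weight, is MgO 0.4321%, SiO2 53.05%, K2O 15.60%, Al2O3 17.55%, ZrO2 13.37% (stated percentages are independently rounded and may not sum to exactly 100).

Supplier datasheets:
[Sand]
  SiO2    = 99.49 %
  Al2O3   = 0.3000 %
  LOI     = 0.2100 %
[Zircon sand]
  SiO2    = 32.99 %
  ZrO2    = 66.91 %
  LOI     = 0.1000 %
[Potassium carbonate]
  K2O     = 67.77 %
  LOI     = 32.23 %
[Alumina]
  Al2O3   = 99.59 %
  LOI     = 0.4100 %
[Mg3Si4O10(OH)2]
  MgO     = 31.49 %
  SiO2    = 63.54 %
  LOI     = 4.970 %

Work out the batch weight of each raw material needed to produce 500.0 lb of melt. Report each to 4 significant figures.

Every computation keeps full float precision at all times; intermediates are displayed (rounded to four significant digits) alongside each step. Exactly one rounding lands on every reported number. Derived quantities are computed in full precision (totals, five oxide percentages, ignition loss, glass mass, yield) from the batch weights for 500.0 lb of glass, as they appear in question or answer.
Target oxide masses per 500.0 lb melt:
  MgO: 0.4321% × 500.0 = 2.160 lb
  SiO2: 53.05% × 500.0 = 265.2 lb
  K2O: 15.60% × 500.0 = 78.00 lb
  Al2O3: 17.55% × 500.0 = 87.75 lb
  ZrO2: 13.37% × 500.0 = 66.85 lb
Checking each oxide sum per the reported batch figures, for the quoted basis mass (delivered sums recover each target modulo rounding of the values):
  MgO: 6.861·0.3149 = 2.161 lb (target 2.160 lb)
  SiO2: 229.1·0.9949 + 99.91·0.3299 + 6.861·0.6354 = 265.3 lb (target 265.2 lb)
  K2O: 115.1·0.6777 = 78.00 lb (target 78.00 lb)
  Al2O3: 229.1·0.003000 + 87.42·0.9959 = 87.75 lb (target 87.75 lb)
  ZrO2: 99.91·0.6691 = 66.85 lb (target 66.85 lb)
Glass-mass bookkeeping: batch total minus LOI = 500.0 lb (oxide target masses add up to 500.0 lb; basis as stated: 500.0 lb — differing by rounding only).
Whole-batch sum: Σ batch = 538.4 lb; ignition loss, Σ(batch × LOI) = 38.38 lb; the yield ratio, glass ÷ batch: 92.87%.

Batch per 500.0 lb melt:
  Sand: 229.1 lb
  Zircon sand: 99.91 lb
  Potassium carbonate: 115.1 lb
  Alumina: 87.42 lb
  Mg3Si4O10(OH)2: 6.861 lb
Total batch = 538.4 lb; LOI loss = 38.38 lb; yield = 92.87%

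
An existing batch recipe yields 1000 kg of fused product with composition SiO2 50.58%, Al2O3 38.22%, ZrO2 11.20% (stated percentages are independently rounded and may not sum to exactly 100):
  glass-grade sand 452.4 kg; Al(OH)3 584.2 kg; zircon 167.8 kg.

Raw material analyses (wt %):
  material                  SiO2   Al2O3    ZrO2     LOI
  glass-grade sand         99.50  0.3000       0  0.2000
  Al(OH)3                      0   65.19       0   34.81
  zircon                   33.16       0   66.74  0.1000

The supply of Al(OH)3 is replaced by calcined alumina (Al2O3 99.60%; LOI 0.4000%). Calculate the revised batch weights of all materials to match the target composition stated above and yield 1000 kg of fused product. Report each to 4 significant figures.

Revised batch per 1000 kg fused product:
  glass-grade sand: 452.4 kg
  calcined alumina: 382.4 kg
  zircon: 167.8 kg
Total batch = 1003 kg; LOI loss = 2.602 kg

The intermediate values are displayed (rounded to four significant figures) when written out — all arithmetic carries exact precision end to end; every reported number includes exactly one rounding; the derived quantities are re-derived from the batch weights on 1000 kg of glass at full float precision (the yield, net glass mass, the three compositions, totals, LOI) exactly as printed in question or answer.
Oxide mass targets, per 1000 kg fused product:
  SiO2: 50.58% × 1000 = 505.8 kg
  Al2O3: 38.22% × 1000 = 382.2 kg
  ZrO2: 11.20% × 1000 = 112.0 kg
Sums-versus-targets review working from each reported weight, at the basis given (target by target, the sums agree net of answer rounding effects):
  SiO2: 452.4·0.9950 + 167.8·0.3316 = 505.8 kg (target 505.8 kg)
  Al2O3: 452.4·0.003000 + 382.4·0.9960 = 382.2 kg (target 382.2 kg)
  ZrO2: 167.8·0.6674 = 112.0 kg (target 112.0 kg)
Glass-mass sanity pass: total charge less LOI = 1000 kg (summing oxide targets gives 1000 kg; against the stated basis, 1000 kg — rounding explains the deltas).
Batch total: Σ batch = 1003 kg; Σ batch·LOI gives LOI loss = 2.602 kg; as yield: glass ÷ batch → 99.74%.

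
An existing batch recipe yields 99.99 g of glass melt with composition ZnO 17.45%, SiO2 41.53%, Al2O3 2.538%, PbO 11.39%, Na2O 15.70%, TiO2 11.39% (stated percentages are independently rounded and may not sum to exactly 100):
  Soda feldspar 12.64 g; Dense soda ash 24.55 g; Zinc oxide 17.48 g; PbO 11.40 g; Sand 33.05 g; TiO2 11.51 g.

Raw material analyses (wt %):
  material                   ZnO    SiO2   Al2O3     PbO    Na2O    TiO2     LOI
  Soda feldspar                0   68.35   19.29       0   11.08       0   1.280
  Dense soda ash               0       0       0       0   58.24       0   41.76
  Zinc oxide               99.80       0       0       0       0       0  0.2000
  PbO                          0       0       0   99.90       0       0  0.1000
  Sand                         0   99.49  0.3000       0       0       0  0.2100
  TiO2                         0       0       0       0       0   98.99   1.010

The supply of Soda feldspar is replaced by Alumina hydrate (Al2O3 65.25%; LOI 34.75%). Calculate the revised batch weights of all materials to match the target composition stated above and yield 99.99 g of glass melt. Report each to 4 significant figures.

The whole derivation carries exact precision at every stage. Intermediates appear rounded off to 4 significant figures in the printout — a single rounding produces each reported figure; all derived quantities (totals, ignition loss, yield, six oxide percentages, glass mass) are carried from the batch weights per 99.99 g of glass in exact precision as quoted within the problem or answer text.
The oxide mass targets at 99.99 g glass melt:
  ZnO: 17.45% × 99.99 = 17.45 g
  SiO2: 41.53% × 99.99 = 41.53 g
  Al2O3: 2.538% × 99.99 = 2.538 g
  PbO: 11.39% × 99.99 = 11.39 g
  Na2O: 15.70% × 99.99 = 15.70 g
  TiO2: 11.39% × 99.99 = 11.39 g
Checking each oxide sum using the reported weights, versus the basis set out (every target is met by its sum inside rounding margins):
  ZnO: 17.48·0.9980 = 17.45 g (target 17.45 g)
  SiO2: 41.74·0.9949 = 41.53 g (target 41.53 g)
  Al2O3: 3.697·0.6525 + 41.74·0.003000 = 2.538 g (target 2.538 g)
  PbO: 11.40·0.9990 = 11.39 g (target 11.39 g)
  Na2O: 26.95·0.5824 = 15.70 g (target 15.70 g)
  TiO2: 11.51·0.9899 = 11.39 g (target 11.39 g)
Glass mass check: Σ batch − LOI loss = 99.99 g (summing oxide targets gives 99.99 g; basis as stated: 99.99 g — deltas are rounding alone).
Batch grand total — Σ batch = 112.8 g; the LOI term Σ batch·LOI equals 12.79 g; the yield ratio, glass ÷ batch: 88.66%.

Revised batch per 99.99 g glass melt:
  Alumina hydrate: 3.697 g
  Dense soda ash: 26.95 g
  Zinc oxide: 17.48 g
  PbO: 11.40 g
  Sand: 41.74 g
  TiO2: 11.51 g
Total batch = 112.8 g; LOI loss = 12.79 g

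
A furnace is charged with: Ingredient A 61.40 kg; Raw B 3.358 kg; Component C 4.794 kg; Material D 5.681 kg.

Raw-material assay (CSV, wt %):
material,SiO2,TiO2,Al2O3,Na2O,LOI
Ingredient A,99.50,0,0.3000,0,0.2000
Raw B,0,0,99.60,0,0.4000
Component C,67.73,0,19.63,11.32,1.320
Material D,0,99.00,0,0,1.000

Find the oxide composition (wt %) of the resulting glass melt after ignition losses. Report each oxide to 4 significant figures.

Each numeric step carries full float precision through every step; the intermediate values are printed rounded off to 4 significant figures within the worked lines. Exactly one rounding goes into every reported figure. All derived quantities (the yield, net glass mass, four oxide percentages, the totals, ignition loss) are carried from the weighed amounts on 74.98 kg of glass in full precision, precisely as stated by either problem or answer.
Mass of each oxide from the mix:
  SiO2: 61.40·0.9950 + 4.794·0.6773 = 64.34 kg
  TiO2: 5.681·0.9900 = 5.624 kg
  Al2O3: 61.40·0.003000 + 3.358·0.9960 + 4.794·0.1963 = 4.470 kg
  Na2O: 4.794·0.1132 = 0.5427 kg
LOI: 61.40·0.002000 + 3.358·0.004000 + 4.794·0.01320 + 5.681·0.01000 = 0.2563 kg
Glass = total batch minus LOI = 75.23 − 0.2563 = 74.98 kg (= the summed oxide contributions)
percent share: oxide ÷ glass, ×100

Glass mass = 74.98 kg (batch 75.23 − LOI 0.2563).
Composition: SiO2 85.81%, TiO2 7.501%, Al2O3 5.962%, Na2O 0.7238%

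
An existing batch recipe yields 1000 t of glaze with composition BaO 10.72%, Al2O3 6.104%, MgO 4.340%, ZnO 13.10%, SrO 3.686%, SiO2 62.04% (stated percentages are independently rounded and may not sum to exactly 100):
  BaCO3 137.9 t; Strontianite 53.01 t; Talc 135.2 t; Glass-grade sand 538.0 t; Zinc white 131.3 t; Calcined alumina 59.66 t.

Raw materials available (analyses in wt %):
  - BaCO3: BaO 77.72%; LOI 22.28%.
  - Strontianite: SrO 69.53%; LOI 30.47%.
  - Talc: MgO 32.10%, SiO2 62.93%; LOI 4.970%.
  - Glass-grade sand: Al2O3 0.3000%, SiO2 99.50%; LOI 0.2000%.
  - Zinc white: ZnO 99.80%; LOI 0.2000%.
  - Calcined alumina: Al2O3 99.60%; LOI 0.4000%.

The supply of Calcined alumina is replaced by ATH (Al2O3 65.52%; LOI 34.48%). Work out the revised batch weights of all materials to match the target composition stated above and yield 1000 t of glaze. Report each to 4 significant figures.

Mid-chain values are displayed, rounded to 4 significant digits, at each printed step. Every computation holds full float precision from start to finish — exactly one rounding lands on each reported figure; derived quantities (the yield, the six compositions, totals, net glass mass, ignition loss) are carried at full float precision from the batch weights at 1000 t of glass, exactly as shown in either problem or answer.
Per-oxide target masses for 1000 t glaze:
  BaO: 10.72% × 1000 = 107.2 t
  Al2O3: 6.104% × 1000 = 61.04 t
  MgO: 4.340% × 1000 = 43.40 t
  ZnO: 13.10% × 1000 = 131.0 t
  SrO: 3.686% × 1000 = 36.86 t
  SiO2: 62.04% × 1000 = 620.4 t
Verifying the oxide balance from the weights as reported, at the basis given (sum by sum, the targets are met given rounding of the digits):
  BaO: 137.9·0.7772 = 107.2 t (target 107.2 t)
  Al2O3: 538.0·0.003000 + 90.70·0.6552 = 61.04 t (target 61.04 t)
  MgO: 135.2·0.3210 = 43.40 t (target 43.40 t)
  ZnO: 131.3·0.9980 = 131.0 t (target 131.0 t)
  SrO: 53.01·0.6953 = 36.86 t (target 36.86 t)
  SiO2: 135.2·0.6293 + 538.0·0.9950 = 620.4 t (target 620.4 t)
The glass-mass cross-check: the batch minus its LOI: 999.9 t (the Σ of target masses is 999.9 t; versus the stated basis of 1000 t — deltas are rounding alone).
Adding the batch up: Σ batch = 1086 t; LOI loss = Σ batch·LOI = 86.21 t; as yield: glass ÷ batch → 92.06%.

Revised batch per 1000 t glaze:
  BaCO3: 137.9 t
  Strontianite: 53.01 t
  Talc: 135.2 t
  Glass-grade sand: 538.0 t
  Zinc white: 131.3 t
  ATH: 90.70 t
Total batch = 1086 t; LOI loss = 86.21 t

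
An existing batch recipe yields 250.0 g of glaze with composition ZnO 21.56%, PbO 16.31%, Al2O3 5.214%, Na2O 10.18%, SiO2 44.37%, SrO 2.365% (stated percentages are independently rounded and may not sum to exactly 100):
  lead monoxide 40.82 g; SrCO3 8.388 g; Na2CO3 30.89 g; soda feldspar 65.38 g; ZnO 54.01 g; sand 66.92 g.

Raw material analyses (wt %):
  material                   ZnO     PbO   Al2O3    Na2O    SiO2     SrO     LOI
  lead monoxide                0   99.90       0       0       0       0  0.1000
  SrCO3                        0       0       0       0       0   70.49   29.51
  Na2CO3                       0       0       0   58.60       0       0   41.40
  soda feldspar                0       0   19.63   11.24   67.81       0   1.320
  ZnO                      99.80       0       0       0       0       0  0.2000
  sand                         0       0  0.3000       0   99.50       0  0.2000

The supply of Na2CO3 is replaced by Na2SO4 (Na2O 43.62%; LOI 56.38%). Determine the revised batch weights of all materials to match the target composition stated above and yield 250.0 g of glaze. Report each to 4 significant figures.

All internal work maintains full float precision at every stage; mid-chain values are shown, with 4-significant-digit rounding, between the steps. A single rounding yields each reported value; derived quantities (six oxide percentages, totals, LOI, yield, glass mass) are computed at full precision using the weight values on 250.0 g of glass, as they appear in either problem or answer.
Target oxide masses per 250.0 g glaze:
  ZnO: 21.56% × 250.0 = 53.90 g
  PbO: 16.31% × 250.0 = 40.78 g
  Al2O3: 5.214% × 250.0 = 13.04 g
  Na2O: 10.18% × 250.0 = 25.45 g
  SiO2: 44.37% × 250.0 = 110.9 g
  SrO: 2.365% × 250.0 = 5.912 g
Balance tally, oxide-wise, from the weights as reported, versus the basis set out (every target is met by its sum net of answer rounding effects):
  ZnO: 54.01·0.9980 = 53.90 g (target 53.90 g)
  PbO: 40.82·0.9990 = 40.78 g (target 40.78 g)
  Al2O3: 65.38·0.1963 + 66.92·0.003000 = 13.03 g (target 13.04 g)
  Na2O: 41.50·0.4362 + 65.38·0.1124 = 25.45 g (target 25.45 g)
  SiO2: 65.38·0.6781 + 66.92·0.9950 = 110.9 g (target 110.9 g)
  SrO: 8.388·0.7049 = 5.913 g (target 5.912 g)
The glass-mass cross-check: batch Σ − ignition loss = 250.0 g (summing oxide targets gives 250.0 g; versus the stated basis of 250.0 g — a pure rounding effect).
Summing the batch: Σ batch = 277.0 g; LOI loss = Σ batch·LOI = 27.02 g; yield: glass divided by total = 90.25%.

Revised batch per 250.0 g glaze:
  lead monoxide: 40.82 g
  SrCO3: 8.388 g
  Na2SO4: 41.50 g
  soda feldspar: 65.38 g
  ZnO: 54.01 g
  sand: 66.92 g
Total batch = 277.0 g; LOI loss = 27.02 g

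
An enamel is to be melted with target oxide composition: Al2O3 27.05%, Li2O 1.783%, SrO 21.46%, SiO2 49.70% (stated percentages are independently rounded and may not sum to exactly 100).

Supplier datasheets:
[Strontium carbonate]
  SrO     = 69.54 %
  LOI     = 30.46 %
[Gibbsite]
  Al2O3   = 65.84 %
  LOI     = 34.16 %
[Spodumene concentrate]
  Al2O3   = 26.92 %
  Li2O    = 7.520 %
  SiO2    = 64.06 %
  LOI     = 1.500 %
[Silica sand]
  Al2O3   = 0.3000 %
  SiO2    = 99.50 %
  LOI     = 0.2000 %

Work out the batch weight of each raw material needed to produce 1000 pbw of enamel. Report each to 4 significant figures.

All internal work maintains exact precision through every step; the intermediate values appear rounded off to 4 significant digits across the worked steps; each reported result takes just one rounding; all derived quantities are carried using the weight values on 1000 pbw of glass in full precision (totals, the yield, net glass mass, the four compositions, ignition loss), precisely as stated by the question or the answer.
Per-oxide target masses for 1000 pbw enamel:
  Al2O3: 27.05% × 1000 = 270.5 pbw
  Li2O: 1.783% × 1000 = 17.83 pbw
  SrO: 21.46% × 1000 = 214.6 pbw
  SiO2: 49.70% × 1000 = 497.0 pbw
Mass-balance tally per oxide using the reported weights, on the stated basis (sum by sum, the targets are met modulo rounding of the values):
  Al2O3: 312.3·0.6584 + 237.1·0.2692 + 346.8·0.003000 = 270.5 pbw (target 270.5 pbw)
  Li2O: 237.1·0.07520 = 17.83 pbw (target 17.83 pbw)
  SrO: 308.6·0.6954 = 214.6 pbw (target 214.6 pbw)
  SiO2: 237.1·0.6406 + 346.8·0.9950 = 497.0 pbw (target 497.0 pbw)
Consistency of the glass mass: total charge less LOI = 999.9 pbw (summing oxide targets gives 999.9 pbw; versus the stated basis of 1000 pbw — gaps are rounding artifacts).
Batch grand total — Σ batch = 1205 pbw; LOI loss = Σ batch·LOI = 204.9 pbw; the yield ratio, glass ÷ batch: 82.99%.

Batch per 1000 pbw enamel:
  Strontium carbonate: 308.6 pbw
  Gibbsite: 312.3 pbw
  Spodumene concentrate: 237.1 pbw
  Silica sand: 346.8 pbw
Total batch = 1205 pbw; LOI loss = 204.9 pbw; yield = 82.99%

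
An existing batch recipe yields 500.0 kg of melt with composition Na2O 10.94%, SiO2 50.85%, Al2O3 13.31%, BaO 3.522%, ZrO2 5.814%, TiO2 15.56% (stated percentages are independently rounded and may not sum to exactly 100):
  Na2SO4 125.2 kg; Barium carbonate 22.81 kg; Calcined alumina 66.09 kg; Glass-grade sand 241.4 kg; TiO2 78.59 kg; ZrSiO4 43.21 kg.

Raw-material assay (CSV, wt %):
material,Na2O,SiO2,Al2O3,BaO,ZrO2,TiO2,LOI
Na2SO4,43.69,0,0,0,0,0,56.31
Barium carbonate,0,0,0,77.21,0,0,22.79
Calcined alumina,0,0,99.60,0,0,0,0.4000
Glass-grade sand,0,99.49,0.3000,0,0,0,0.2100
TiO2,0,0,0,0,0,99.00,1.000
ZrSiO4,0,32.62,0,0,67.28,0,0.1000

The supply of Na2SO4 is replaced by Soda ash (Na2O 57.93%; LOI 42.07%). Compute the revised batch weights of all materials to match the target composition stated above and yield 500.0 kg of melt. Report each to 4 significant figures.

Revised batch per 500.0 kg melt:
  Soda ash: 94.42 kg
  Barium carbonate: 22.81 kg
  Calcined alumina: 66.09 kg
  Glass-grade sand: 241.4 kg
  TiO2: 78.59 kg
  ZrSiO4: 43.21 kg
Total batch = 546.5 kg; LOI loss = 46.52 kg

Values along the way are displayed, with 4-significant-figure rounding, on the page; full precision is carried in every operation — exactly one rounding lands on every reported value; derived quantities, including yield, the six compositions, the totals, ignition loss, glass mass, are rebuilt from the batch weights at 500.0 kg of glass at exact precision, as set out in the problem or the answer.
Target masses of each oxide per 500.0 kg melt:
  Na2O: 10.94% × 500.0 = 54.70 kg
  SiO2: 50.85% × 500.0 = 254.2 kg
  Al2O3: 13.31% × 500.0 = 66.55 kg
  BaO: 3.522% × 500.0 = 17.61 kg
  ZrO2: 5.814% × 500.0 = 29.07 kg
  TiO2: 15.56% × 500.0 = 77.80 kg
Oxide-by-oxide audit on the weights just shown, versus the basis set out (summed amounts equal target values exact up to rounding of places):
  Na2O: 94.42·0.5793 = 54.70 kg (target 54.70 kg)
  SiO2: 241.4·0.9949 + 43.21·0.3262 = 254.3 kg (target 254.2 kg)
  Al2O3: 66.09·0.9960 + 241.4·0.003000 = 66.55 kg (target 66.55 kg)
  BaO: 22.81·0.7721 = 17.61 kg (target 17.61 kg)
  ZrO2: 43.21·0.6728 = 29.07 kg (target 29.07 kg)
  TiO2: 78.59·0.9900 = 77.80 kg (target 77.80 kg)
Glass-mass closure: Σ batch − LOI loss = 500.0 kg (oxide target masses add up to 500.0 kg; the stated basis being 500.0 kg — gaps are rounding artifacts).
Whole-batch sum: Σ batch = 546.5 kg; Σ batch·LOI gives LOI loss = 46.52 kg; the yield ratio, glass ÷ batch: 91.49%.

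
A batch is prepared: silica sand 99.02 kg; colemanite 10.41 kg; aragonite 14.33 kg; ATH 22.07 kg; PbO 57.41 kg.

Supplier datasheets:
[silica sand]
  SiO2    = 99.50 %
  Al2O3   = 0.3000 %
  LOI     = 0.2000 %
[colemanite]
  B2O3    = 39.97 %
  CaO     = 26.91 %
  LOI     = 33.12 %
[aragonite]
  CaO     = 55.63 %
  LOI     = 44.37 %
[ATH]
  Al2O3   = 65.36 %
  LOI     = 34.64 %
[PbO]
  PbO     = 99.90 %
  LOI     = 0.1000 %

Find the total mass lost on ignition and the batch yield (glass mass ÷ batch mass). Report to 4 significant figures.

LOI loss = 17.71 kg; glass = 185.5 kg; yield = 91.29%

Mid-chain values are shown rounded to four significant digits on the page — the whole derivation maintains exact precision end to end — each reported figure is rounded just once; all derived quantities are computed in exact precision (five oxide percentages, yield, ignition loss, net glass mass, the totals) from the batch weights per 185.5 kg of glass precisely as stated by question or answer.
Loss on ignition, line by line:
  silica sand: 99.02 × 0.002000 = 0.1980 kg
  colemanite: 10.41 × 0.3312 = 3.448 kg
  aragonite: 14.33 × 0.4437 = 6.358 kg
  ATH: 22.07 × 0.3464 = 7.645 kg
  PbO: 57.41 × 0.001000 = 0.05741 kg
Total LOI = 17.71 kg
Glass = batch − LOI = 203.2 − 17.71 = 185.5 kg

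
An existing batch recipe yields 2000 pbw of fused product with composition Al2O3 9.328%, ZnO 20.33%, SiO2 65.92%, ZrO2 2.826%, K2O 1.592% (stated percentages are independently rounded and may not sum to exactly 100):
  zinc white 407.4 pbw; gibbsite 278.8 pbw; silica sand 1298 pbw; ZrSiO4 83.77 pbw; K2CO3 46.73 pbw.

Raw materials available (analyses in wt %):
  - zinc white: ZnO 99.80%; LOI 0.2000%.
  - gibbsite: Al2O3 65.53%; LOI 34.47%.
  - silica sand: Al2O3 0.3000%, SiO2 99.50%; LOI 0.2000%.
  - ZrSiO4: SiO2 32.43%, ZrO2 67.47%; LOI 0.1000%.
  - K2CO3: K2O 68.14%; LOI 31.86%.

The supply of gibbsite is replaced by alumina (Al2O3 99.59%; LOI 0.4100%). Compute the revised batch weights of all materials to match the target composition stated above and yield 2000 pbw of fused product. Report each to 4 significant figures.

The working math maintains full float precision in all steps — in-progress results are displayed, with 4-significant-digit rounding, on the page. Every reported result receives exactly one rounding — all derived quantities are computed in full float precision (net glass mass, the yield, LOI, totals, the five compositions) starting from the weights at 2000 pbw of glass, as written in the problem or answer text.
Target oxide masses per 2000 pbw fused product:
  Al2O3: 9.328% × 2000 = 186.6 pbw
  ZnO: 20.33% × 2000 = 406.6 pbw
  SiO2: 65.92% × 2000 = 1318 pbw
  ZrO2: 2.826% × 2000 = 56.52 pbw
  K2O: 1.592% × 2000 = 31.84 pbw
Per-oxide balance check using the reported weights, versus the basis set out (target by target, the sums agree up to rounding of the answer):
  Al2O3: 183.4·0.9959 + 1298·0.003000 = 186.5 pbw (target 186.6 pbw)
  ZnO: 407.4·0.9980 = 406.6 pbw (target 406.6 pbw)
  SiO2: 1298·0.9950 + 83.77·0.3243 = 1319 pbw (target 1318 pbw)
  ZrO2: 83.77·0.6747 = 56.52 pbw (target 56.52 pbw)
  K2O: 46.73·0.6814 = 31.84 pbw (target 31.84 pbw)
Glass-mass bookkeeping: net batch after ignition = 2000 pbw (the targets, summed, come to 2000 pbw; stated basis 2000 pbw — differing by rounding only).
Total batch = Σ batch = 2019 pbw; Σ batch·LOI gives LOI loss = 19.13 pbw; glass ÷ batch gives a yield of 99.05%.

Revised batch per 2000 pbw fused product:
  zinc white: 407.4 pbw
  alumina: 183.4 pbw
  silica sand: 1298 pbw
  ZrSiO4: 83.77 pbw
  K2CO3: 46.73 pbw
Total batch = 2019 pbw; LOI loss = 19.13 pbw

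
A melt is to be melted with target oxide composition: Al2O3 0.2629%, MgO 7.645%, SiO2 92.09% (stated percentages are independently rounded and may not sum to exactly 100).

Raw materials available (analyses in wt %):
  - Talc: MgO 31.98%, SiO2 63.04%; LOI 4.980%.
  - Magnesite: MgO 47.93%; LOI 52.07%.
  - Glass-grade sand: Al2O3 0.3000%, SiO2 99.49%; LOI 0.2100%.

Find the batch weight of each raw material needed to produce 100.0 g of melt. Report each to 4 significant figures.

All internal work keeps full float precision from start to finish — intermediates appear, rounded to 4 significant figures, in the printout — a single rounding finalizes every reported value — all derived quantities (the three compositions, totals, LOI, glass mass, the yield) are rebuilt in exact precision using the weight values per 100.0 g of glass exactly as printed in the question or the answer.
Per-oxide target masses for 100.0 g melt:
  Al2O3: 0.2629% × 100.0 = 0.2629 g
  MgO: 7.645% × 100.0 = 7.645 g
  SiO2: 92.09% × 100.0 = 92.09 g
Verifying the oxide balance working from each reported weight, for the quoted basis mass (target by target, the sums agree inside rounding margins):
  Al2O3: 87.63·0.003000 = 0.2629 g (target 0.2629 g)
  MgO: 7.779·0.3198 + 10.76·0.4793 = 7.645 g (target 7.645 g)
  SiO2: 7.779·0.6304 + 87.63·0.9949 = 92.09 g (target 92.09 g)
Glass mass check: total batch − LOI = 99.99 g (targets for the oxides total 100.0 g; versus the stated basis of 100.0 g — gaps are rounding artifacts).
Summing the batch: Σ batch = 106.2 g; LOI removed, Σ of batch·LOI: 6.174 g; glass ÷ batch gives a yield of 94.18%.

Batch per 100.0 g melt:
  Talc: 7.779 g
  Magnesite: 10.76 g
  Glass-grade sand: 87.63 g
Total batch = 106.2 g; LOI loss = 6.174 g; yield = 94.18%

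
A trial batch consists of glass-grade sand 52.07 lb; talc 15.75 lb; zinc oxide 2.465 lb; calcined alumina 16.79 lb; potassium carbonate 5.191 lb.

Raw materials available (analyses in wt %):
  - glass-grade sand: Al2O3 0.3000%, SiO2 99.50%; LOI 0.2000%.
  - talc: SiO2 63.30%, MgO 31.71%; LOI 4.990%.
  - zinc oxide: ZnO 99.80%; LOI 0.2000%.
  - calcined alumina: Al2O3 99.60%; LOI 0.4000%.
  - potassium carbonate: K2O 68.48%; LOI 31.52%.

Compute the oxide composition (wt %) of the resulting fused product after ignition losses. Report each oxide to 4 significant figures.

Glass mass = 89.67 lb (batch 92.27 − LOI 2.598).
Composition: K2O 3.964%, Al2O3 18.82%, ZnO 2.744%, SiO2 68.90%, MgO 5.570%

The intermediate values are shown rounded to 4 significant digits in the working; all arithmetic maintains exact precision throughout; each reported figure carries a single rounding — all derived quantities, which include net glass mass, ignition loss, five oxide percentages, the yield, totals, are rebuilt at full precision, exactly as shown in question or answer, using the weight values on 89.67 lb of glass.
Delivered oxide masses:
  K2O: 5.191·0.6848 = 3.555 lb
  Al2O3: 52.07·0.003000 + 16.79·0.9960 = 16.88 lb
  ZnO: 2.465·0.9980 = 2.460 lb
  SiO2: 52.07·0.9950 + 15.75·0.6330 = 61.78 lb
  MgO: 15.75·0.3171 = 4.994 lb
LOI: 52.07·0.002000 + 15.75·0.04990 + 2.465·0.002000 + 16.79·0.004000 + 5.191·0.3152 = 2.598 lb
Glass mass = batch − LOI = 92.27 − 2.598 = 89.67 lb (= Σ oxide masses)
wt %: oxide over glass, times 100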